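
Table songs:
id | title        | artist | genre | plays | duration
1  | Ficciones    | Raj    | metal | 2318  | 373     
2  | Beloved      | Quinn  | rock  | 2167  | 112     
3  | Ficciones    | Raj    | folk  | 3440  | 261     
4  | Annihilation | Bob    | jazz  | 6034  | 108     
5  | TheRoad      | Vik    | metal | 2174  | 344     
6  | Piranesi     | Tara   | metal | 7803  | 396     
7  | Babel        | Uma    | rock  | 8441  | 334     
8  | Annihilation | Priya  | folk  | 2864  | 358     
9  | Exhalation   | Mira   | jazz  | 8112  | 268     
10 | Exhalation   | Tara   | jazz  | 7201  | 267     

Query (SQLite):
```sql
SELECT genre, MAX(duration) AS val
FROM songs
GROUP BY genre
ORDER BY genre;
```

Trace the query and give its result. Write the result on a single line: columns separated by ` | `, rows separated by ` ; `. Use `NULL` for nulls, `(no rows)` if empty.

folk | 358 ; jazz | 268 ; metal | 396 ; rock | 334

Partition songs by genre; compute MAX(duration) within each group.
  folk: ids {3, 8} → MAX(duration)=358
  jazz: ids {4, 9, 10} → MAX(duration)=268
  metal: ids {1, 5, 6} → MAX(duration)=396
  rock: ids {2, 7} → MAX(duration)=334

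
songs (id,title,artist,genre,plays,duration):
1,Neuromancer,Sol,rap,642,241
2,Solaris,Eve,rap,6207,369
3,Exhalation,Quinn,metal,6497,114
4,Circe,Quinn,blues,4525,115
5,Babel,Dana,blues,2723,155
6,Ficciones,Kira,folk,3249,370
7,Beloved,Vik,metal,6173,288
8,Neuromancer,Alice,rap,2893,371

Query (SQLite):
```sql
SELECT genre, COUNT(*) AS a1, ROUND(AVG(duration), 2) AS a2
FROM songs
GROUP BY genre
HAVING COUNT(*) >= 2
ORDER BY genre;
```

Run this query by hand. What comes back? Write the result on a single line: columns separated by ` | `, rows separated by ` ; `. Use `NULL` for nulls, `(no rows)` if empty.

blues | 2 | 135 ; metal | 2 | 201 ; rap | 3 | 327

Group songs by genre.
Per group compute: COUNT(*), ROUND(AVG(duration), 2).
HAVING: drop groups with fewer than 2 rows.
  blues: ids {4, 5} → COUNT(*)=2, ROUND(AVG(duration), 2)=135
  folk: ids {6} → COUNT(*)=1, ROUND(AVG(duration), 2)=370
  metal: ids {3, 7} → COUNT(*)=2, ROUND(AVG(duration), 2)=201
  rap: ids {1, 2, 8} → COUNT(*)=3, ROUND(AVG(duration), 2)=327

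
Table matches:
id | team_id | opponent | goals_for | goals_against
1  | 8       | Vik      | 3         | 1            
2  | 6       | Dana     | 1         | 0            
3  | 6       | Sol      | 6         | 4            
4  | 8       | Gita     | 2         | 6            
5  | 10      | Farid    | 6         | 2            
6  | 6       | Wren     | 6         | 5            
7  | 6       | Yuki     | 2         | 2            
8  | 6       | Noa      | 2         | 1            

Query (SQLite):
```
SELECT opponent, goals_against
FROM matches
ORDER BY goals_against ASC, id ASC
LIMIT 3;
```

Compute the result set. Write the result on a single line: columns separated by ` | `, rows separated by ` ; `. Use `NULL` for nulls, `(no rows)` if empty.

Sort by goals_against asc, tiebreak id asc: (0, id=2), (1, id=1), (1, id=8), (2, id=5), (2, id=7), (4, id=3) …. Take first 3.

Dana | 0 ; Vik | 1 ; Noa | 1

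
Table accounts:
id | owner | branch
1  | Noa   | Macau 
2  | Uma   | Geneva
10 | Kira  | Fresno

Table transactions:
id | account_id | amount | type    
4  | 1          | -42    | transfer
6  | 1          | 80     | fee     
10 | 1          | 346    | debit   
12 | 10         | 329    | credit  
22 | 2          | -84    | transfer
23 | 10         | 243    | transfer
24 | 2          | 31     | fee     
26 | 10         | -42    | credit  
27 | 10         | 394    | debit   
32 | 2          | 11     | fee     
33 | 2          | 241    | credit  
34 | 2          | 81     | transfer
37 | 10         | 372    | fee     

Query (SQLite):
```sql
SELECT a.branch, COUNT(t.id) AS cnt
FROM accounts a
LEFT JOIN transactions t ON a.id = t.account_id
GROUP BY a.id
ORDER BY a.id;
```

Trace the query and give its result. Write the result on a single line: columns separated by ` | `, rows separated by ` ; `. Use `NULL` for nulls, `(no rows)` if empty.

LEFT JOIN keeps every accounts row; unmatched ones get NULL for transactions columns.
Group by accounts.id and compute COUNT(t.id). COUNT(col) of an all-NULL group is 0.
  1: ids {4, 6, 10} → COUNT(t.id)=3
  2: ids {22, 24, 32, 33, 34} → COUNT(t.id)=5
  10: ids {12, 23, 26, 27, 37} → COUNT(t.id)=5

Macau | 3 ; Geneva | 5 ; Fresno | 5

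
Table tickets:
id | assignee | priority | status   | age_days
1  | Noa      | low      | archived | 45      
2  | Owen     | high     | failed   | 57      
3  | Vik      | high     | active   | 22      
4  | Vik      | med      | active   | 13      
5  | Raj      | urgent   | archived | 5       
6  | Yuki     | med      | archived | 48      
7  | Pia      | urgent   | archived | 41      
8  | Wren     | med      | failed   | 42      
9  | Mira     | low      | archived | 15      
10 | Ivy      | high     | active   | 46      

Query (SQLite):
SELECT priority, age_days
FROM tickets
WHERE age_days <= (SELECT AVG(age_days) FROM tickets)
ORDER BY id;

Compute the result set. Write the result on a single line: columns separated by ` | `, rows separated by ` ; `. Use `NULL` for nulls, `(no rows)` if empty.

high | 22 ; med | 13 ; urgent | 5 ; low | 15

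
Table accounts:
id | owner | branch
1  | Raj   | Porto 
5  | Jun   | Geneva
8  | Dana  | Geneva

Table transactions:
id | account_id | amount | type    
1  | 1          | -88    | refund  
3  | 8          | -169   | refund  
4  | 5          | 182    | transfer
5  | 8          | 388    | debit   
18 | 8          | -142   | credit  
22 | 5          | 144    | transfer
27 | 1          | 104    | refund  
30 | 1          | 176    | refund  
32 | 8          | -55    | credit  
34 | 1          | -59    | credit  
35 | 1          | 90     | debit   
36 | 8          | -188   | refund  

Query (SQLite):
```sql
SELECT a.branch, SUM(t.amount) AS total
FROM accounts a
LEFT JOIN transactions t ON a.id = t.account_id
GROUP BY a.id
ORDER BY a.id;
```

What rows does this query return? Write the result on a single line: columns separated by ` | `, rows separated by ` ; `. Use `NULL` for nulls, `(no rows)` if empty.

LEFT JOIN keeps every accounts row; unmatched ones get NULL for transactions columns.
Group by accounts.id and compute SUM(t.amount). SUM over an all-NULL group is NULL.
  1: ids {1, 27, 30, 34, 35} → SUM(t.amount)=223
  5: ids {4, 22} → SUM(t.amount)=326
  8: ids {3, 5, 18, 32, 36} → SUM(t.amount)=-166

Porto | 223 ; Geneva | 326 ; Geneva | -166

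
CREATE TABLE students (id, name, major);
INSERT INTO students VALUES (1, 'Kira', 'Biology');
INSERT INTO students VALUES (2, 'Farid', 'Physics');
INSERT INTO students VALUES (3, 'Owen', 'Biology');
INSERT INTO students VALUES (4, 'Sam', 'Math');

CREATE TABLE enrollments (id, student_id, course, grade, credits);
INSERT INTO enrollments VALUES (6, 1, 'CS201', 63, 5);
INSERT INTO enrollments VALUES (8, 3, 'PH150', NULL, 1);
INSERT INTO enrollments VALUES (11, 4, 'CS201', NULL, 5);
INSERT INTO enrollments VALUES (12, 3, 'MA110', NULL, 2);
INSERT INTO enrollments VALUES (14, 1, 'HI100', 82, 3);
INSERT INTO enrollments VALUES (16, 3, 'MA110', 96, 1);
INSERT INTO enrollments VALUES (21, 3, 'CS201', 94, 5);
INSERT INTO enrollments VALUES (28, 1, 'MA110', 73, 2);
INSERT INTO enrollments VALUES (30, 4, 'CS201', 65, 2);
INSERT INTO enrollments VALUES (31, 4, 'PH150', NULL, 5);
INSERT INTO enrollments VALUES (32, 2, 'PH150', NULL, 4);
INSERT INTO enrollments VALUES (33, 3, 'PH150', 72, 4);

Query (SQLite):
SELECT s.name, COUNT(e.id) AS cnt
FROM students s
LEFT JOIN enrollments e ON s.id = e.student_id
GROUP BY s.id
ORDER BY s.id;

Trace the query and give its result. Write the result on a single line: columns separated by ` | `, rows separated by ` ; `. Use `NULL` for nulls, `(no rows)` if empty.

Kira | 3 ; Farid | 1 ; Owen | 5 ; Sam | 3

LEFT JOIN keeps every students row; unmatched ones get NULL for enrollments columns.
Group by students.id and compute COUNT(e.id). COUNT(col) of an all-NULL group is 0.
  1: ids {6, 14, 28} → COUNT(e.id)=3
  2: ids {32} → COUNT(e.id)=1
  3: ids {8, 12, 16, 21, 33} → COUNT(e.id)=5
  4: ids {11, 30, 31} → COUNT(e.id)=3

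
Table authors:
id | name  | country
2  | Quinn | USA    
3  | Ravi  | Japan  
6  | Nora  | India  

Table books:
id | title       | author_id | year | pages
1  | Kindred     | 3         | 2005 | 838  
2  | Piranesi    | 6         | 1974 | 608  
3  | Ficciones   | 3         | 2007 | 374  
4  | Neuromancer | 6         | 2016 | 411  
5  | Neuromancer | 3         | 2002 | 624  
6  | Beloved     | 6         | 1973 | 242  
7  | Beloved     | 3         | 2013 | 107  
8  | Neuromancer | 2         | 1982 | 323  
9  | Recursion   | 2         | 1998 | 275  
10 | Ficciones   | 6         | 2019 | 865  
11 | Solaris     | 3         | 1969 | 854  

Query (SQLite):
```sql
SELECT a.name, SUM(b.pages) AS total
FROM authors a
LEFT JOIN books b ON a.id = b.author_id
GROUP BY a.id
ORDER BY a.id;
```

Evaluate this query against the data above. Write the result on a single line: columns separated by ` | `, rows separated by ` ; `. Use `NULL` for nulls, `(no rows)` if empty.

Quinn | 598 ; Ravi | 2797 ; Nora | 2126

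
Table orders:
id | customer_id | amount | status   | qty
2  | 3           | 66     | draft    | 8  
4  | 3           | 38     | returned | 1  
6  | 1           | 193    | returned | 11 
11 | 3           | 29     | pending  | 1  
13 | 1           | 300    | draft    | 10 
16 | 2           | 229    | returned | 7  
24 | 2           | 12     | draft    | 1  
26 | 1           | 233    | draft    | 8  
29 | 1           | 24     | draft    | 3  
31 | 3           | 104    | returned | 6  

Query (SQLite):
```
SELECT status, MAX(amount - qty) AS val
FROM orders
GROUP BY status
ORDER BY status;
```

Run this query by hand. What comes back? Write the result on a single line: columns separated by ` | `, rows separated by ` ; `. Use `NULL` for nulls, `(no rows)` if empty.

For each row compute amount - qty.
Group by status; take MAX of the expression per group.
  draft: ids {2, 13, 24, 26, 29} → MAX(amount - qty)=290
  pending: ids {11} → MAX(amount - qty)=28
  returned: ids {4, 6, 16, 31} → MAX(amount - qty)=222

draft | 290 ; pending | 28 ; returned | 222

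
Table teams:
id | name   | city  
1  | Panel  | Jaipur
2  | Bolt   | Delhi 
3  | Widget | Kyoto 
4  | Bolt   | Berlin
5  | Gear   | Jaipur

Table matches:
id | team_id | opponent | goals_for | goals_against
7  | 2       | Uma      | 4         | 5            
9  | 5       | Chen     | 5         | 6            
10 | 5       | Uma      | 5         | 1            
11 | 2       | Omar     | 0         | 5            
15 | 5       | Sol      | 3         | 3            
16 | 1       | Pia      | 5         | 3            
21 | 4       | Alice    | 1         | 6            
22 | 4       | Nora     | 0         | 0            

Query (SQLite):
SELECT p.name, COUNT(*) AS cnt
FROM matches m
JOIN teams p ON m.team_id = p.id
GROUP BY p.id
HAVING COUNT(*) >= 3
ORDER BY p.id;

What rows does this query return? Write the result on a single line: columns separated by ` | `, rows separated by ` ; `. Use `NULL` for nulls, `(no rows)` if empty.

Gear | 3

Join each matches row to its teams via team_id.
Group joined rows by teams.id; compute COUNT(*) per group.
HAVING: keep groups with count ≥ 3.
  1: ids {16} → COUNT(*)=1
  2: ids {7, 11} → COUNT(*)=2
  4: ids {21, 22} → COUNT(*)=2
  5: ids {9, 10, 15} → COUNT(*)=3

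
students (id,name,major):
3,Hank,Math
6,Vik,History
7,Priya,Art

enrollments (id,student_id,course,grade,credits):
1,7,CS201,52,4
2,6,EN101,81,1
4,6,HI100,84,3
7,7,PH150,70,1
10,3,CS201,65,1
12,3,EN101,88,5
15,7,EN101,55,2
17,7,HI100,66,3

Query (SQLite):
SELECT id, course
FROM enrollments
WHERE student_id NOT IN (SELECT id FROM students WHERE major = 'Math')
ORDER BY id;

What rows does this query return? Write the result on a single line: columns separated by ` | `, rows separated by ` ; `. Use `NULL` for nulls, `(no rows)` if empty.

Inner query: students.id where major = 'Math'.
Outer: keep enrollments rows whose student_id is not in that set.
Inner query → {3}

1 | CS201 ; 2 | EN101 ; 4 | HI100 ; 7 | PH150 ; 15 | EN101 ; 17 | HI100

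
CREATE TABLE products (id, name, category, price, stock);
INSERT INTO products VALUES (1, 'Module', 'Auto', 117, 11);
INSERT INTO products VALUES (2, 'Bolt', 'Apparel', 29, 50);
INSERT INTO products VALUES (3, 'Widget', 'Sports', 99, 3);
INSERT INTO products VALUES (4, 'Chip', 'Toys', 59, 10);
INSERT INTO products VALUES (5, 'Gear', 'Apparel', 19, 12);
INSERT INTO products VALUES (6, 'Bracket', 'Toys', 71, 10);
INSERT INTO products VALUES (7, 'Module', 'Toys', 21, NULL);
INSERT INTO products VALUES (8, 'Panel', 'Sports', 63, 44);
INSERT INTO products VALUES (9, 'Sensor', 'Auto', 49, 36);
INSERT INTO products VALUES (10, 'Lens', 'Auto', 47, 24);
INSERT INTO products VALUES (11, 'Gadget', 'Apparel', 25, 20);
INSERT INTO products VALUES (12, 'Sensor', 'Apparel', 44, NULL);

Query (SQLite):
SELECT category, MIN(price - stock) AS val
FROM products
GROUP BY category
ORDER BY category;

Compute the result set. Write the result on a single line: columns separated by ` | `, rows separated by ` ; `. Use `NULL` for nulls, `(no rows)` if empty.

For each row compute price - stock.
Group by category; take MIN of the expression per group.
  Apparel: ids {2, 5, 11, 12} → MIN(price - stock)=-21
  Auto: ids {1, 9, 10} → MIN(price - stock)=13
  Sports: ids {3, 8} → MIN(price - stock)=19
  Toys: ids {4, 6, 7} → MIN(price - stock)=49

Apparel | -21 ; Auto | 13 ; Sports | 19 ; Toys | 49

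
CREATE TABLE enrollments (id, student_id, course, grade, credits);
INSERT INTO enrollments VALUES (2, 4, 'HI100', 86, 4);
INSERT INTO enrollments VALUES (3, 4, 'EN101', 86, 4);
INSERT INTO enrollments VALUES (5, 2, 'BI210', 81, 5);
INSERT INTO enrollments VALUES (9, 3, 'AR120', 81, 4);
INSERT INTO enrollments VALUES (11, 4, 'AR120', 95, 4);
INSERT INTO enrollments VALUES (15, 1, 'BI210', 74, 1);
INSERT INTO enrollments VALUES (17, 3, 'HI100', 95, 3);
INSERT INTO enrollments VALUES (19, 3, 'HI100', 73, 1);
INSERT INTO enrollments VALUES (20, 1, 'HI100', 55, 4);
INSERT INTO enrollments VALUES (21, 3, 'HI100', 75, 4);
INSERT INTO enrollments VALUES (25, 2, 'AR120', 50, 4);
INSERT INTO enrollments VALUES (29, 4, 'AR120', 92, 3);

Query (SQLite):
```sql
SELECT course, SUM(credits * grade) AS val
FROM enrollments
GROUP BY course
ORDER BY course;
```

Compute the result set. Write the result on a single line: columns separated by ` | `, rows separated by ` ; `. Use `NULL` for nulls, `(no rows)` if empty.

AR120 | 1180 ; BI210 | 479 ; EN101 | 344 ; HI100 | 1222

For each row compute credits * grade.
Group by course; take SUM of the expression per group.
  AR120: ids {9, 11, 25, 29} → SUM(credits * grade)=1180
  BI210: ids {5, 15} → SUM(credits * grade)=479
  EN101: ids {3} → SUM(credits * grade)=344
  HI100: ids {2, 17, 19, 20, 21} → SUM(credits * grade)=1222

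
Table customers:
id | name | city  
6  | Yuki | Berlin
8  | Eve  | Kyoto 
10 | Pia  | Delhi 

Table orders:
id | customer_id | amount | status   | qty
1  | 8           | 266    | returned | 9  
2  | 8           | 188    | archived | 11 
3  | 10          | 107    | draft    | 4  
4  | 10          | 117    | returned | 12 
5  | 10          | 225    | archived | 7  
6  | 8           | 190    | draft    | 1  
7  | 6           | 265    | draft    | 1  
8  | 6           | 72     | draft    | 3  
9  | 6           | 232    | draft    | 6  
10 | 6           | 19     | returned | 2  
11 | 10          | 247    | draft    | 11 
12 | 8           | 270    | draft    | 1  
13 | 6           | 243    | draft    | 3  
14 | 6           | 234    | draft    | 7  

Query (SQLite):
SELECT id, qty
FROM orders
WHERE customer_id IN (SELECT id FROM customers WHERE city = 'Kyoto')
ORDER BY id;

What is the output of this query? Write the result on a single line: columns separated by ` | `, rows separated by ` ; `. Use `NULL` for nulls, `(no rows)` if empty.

1 | 9 ; 2 | 11 ; 6 | 1 ; 12 | 1

Inner query: customers.id where city = 'Kyoto'.
Outer: keep orders rows whose customer_id is in that set.
Inner query → {8}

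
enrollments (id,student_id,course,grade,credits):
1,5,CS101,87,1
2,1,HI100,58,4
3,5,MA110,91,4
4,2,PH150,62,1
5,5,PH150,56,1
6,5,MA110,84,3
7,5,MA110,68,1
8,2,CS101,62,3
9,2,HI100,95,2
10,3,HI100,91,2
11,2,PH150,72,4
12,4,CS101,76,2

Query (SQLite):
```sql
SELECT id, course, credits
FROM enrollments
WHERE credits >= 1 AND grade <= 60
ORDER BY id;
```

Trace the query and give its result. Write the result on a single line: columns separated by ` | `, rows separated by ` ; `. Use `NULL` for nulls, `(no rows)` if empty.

2 | HI100 | 4 ; 5 | PH150 | 1

credits >= 1: ids {1, 2, 3, 4, 5, 6, 7, 8, 9, 10, 11, 12}
grade <= 60: ids {2, 5}
Combine with AND.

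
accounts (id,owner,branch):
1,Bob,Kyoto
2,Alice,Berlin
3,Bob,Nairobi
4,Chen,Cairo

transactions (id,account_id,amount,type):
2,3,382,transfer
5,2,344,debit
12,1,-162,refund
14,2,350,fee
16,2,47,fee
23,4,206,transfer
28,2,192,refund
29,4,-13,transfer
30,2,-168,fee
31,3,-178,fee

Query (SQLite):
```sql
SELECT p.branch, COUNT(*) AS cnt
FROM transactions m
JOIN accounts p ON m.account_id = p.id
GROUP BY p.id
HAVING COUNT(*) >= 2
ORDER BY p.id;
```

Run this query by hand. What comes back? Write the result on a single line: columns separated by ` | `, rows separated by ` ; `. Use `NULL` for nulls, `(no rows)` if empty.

Berlin | 5 ; Nairobi | 2 ; Cairo | 2

Join each transactions row to its accounts via account_id.
Group joined rows by accounts.id; compute COUNT(*) per group.
HAVING: keep groups with count ≥ 2.
  1: ids {12} → COUNT(*)=1
  2: ids {5, 14, 16, 28, 30} → COUNT(*)=5
  3: ids {2, 31} → COUNT(*)=2
  4: ids {23, 29} → COUNT(*)=2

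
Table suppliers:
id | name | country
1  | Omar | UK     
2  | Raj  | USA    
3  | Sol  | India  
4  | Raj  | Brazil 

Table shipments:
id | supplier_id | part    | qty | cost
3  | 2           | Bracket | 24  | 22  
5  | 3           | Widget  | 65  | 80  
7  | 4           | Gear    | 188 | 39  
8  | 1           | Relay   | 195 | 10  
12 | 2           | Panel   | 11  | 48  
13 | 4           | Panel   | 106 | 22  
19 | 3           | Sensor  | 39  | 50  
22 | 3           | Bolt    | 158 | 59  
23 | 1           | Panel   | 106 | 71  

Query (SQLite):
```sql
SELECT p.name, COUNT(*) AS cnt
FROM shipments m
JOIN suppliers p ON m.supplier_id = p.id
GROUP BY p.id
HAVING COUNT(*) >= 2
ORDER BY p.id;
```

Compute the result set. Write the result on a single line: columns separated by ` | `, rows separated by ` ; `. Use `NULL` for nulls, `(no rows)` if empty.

Omar | 2 ; Raj | 2 ; Sol | 3 ; Raj | 2

Join each shipments row to its suppliers via supplier_id.
Group joined rows by suppliers.id; compute COUNT(*) per group.
HAVING: keep groups with count ≥ 2.
  1: ids {8, 23} → COUNT(*)=2
  2: ids {3, 12} → COUNT(*)=2
  3: ids {5, 19, 22} → COUNT(*)=3
  4: ids {7, 13} → COUNT(*)=2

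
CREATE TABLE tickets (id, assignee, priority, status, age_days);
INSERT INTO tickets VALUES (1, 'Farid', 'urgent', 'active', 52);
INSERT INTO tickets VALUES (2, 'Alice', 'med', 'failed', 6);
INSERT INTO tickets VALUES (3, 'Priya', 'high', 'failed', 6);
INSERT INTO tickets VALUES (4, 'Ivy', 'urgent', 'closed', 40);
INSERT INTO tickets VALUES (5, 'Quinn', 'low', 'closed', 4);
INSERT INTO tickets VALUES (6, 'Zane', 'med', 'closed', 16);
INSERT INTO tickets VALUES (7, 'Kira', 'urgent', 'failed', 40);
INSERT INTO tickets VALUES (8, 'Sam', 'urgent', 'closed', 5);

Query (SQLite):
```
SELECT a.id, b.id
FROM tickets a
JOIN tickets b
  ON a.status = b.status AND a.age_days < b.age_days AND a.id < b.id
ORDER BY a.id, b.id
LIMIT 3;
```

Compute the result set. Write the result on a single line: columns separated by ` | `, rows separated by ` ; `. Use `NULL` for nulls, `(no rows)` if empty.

2 | 7 ; 3 | 7 ; 5 | 6

Pairs (a,b) with same status, a.age_days < b.age_days, a.id < b.id.
status groups: active:{1} closed:{4,5,6,8} failed:{2,3,7}
Ordered by (a.id, b.id); first 3.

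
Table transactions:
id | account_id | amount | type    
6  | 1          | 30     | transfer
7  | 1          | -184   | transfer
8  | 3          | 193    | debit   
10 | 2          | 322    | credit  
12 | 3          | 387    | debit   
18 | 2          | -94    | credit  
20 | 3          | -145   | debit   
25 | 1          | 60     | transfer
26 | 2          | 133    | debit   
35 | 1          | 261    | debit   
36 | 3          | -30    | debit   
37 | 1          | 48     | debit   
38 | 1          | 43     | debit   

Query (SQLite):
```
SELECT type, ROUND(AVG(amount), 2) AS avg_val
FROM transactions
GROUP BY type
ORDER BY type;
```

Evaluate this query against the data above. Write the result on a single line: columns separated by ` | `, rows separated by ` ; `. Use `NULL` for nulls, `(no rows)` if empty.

credit | 114 ; debit | 111.25 ; transfer | -31.33

Partition transactions by type; compute ROUND(AVG(amount), 2) within each group.
  credit: ids {10, 18} → ROUND(AVG(amount), 2)=114
  debit: ids {8, 12, 20, 26, 35, 36, 37, 38} → ROUND(AVG(amount), 2)=111.25
  transfer: ids {6, 7, 25} → ROUND(AVG(amount), 2)=-31.33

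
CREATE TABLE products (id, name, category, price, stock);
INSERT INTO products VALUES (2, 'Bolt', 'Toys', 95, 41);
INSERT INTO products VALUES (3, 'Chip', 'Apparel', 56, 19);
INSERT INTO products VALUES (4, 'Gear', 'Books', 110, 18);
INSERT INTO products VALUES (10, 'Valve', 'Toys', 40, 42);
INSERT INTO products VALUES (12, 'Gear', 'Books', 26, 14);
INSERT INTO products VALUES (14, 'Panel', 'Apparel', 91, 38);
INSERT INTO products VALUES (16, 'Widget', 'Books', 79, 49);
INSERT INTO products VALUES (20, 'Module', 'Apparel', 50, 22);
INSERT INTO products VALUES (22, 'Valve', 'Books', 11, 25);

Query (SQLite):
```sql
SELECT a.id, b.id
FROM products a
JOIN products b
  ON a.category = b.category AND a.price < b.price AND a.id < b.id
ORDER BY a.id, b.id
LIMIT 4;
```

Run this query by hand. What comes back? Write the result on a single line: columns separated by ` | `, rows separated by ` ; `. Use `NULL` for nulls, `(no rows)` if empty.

3 | 14 ; 12 | 16

Pairs (a,b) with same category, a.price < b.price, a.id < b.id.
category groups: Apparel:{3,14,20} Books:{4,12,16,22} Toys:{2,10}
Ordered by (a.id, b.id); first 4.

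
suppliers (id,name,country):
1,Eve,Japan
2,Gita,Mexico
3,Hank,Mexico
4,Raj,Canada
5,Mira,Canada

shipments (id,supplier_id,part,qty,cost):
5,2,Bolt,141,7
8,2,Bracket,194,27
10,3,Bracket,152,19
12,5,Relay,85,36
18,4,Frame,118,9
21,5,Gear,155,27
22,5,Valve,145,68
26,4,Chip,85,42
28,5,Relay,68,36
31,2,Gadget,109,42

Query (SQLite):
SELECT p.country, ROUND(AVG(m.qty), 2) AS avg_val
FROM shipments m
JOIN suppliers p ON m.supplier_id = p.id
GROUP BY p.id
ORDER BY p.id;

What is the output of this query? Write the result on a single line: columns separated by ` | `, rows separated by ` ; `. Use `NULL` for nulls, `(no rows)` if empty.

Join each shipments row to its suppliers via supplier_id.
Group joined rows by suppliers.id; compute ROUND(AVG(m.qty), 2) per group.
  2: ids {5, 8, 31} → ROUND(AVG(m.qty), 2)=148
  3: ids {10} → ROUND(AVG(m.qty), 2)=152
  4: ids {18, 26} → ROUND(AVG(m.qty), 2)=101.5
  5: ids {12, 21, 22, 28} → ROUND(AVG(m.qty), 2)=113.25

Mexico | 148 ; Mexico | 152 ; Canada | 101.5 ; Canada | 113.25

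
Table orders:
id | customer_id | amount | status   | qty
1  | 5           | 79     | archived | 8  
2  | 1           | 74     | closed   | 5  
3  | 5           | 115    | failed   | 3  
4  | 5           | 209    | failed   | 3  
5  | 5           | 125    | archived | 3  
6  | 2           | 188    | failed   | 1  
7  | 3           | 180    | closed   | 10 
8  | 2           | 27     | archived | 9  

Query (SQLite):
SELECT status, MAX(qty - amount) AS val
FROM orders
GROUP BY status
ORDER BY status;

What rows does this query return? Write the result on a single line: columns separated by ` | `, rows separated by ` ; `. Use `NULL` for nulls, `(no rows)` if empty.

archived | -18 ; closed | -69 ; failed | -112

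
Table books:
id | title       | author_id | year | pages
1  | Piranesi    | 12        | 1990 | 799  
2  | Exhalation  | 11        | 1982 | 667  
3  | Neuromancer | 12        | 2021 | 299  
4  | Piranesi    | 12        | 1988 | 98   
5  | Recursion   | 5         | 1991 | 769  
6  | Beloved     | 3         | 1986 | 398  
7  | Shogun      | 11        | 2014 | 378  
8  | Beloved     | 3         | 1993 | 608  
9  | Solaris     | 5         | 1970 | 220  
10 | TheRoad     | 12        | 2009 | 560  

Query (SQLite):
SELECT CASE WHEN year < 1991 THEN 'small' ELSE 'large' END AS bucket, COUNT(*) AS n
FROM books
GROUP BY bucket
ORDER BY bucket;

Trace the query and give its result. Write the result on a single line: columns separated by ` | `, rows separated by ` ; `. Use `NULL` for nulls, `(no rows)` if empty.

large | 5 ; small | 5

Bucket rows by year < 1991 → 'small' else 'large'; count each bucket.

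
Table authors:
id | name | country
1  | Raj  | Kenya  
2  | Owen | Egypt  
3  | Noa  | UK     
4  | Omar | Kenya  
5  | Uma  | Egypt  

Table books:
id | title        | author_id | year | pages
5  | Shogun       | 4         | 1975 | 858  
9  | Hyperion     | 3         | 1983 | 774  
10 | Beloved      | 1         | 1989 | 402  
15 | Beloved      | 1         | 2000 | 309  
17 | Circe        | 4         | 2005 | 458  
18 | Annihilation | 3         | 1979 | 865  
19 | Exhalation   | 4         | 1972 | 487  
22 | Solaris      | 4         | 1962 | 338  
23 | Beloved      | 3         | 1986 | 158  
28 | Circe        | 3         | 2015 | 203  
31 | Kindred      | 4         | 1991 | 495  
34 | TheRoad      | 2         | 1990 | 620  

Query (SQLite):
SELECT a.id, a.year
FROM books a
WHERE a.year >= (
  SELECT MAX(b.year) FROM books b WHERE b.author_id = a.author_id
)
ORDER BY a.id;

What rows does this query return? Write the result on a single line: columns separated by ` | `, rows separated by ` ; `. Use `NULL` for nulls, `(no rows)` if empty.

15 | 2000 ; 17 | 2005 ; 28 | 2015 ; 34 | 1990

For each books row a, compute MAX(year) over rows sharing a.author_id.
Keep row a if a.year >= that per-group MAX.
  author_id=1: MAX(year) = 2000
  author_id=2: MAX(year) = 1990
  author_id=3: MAX(year) = 2015
  author_id=4: MAX(year) = 2005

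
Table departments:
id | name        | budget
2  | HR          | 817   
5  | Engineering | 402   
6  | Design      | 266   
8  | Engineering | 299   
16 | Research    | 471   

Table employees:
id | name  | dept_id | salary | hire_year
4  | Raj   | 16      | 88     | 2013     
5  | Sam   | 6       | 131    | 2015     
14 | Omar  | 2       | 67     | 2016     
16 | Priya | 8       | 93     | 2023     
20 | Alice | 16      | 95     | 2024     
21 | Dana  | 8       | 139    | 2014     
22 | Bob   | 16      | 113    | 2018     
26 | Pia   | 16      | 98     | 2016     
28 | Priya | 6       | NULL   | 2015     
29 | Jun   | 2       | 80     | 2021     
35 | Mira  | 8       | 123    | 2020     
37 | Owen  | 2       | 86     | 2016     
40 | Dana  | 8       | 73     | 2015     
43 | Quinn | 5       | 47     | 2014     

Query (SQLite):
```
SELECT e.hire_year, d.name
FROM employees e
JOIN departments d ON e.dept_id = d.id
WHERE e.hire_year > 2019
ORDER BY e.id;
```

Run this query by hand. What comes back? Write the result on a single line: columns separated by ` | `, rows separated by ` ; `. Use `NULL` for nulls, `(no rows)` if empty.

2023 | Engineering ; 2024 | Research ; 2021 | HR ; 2020 | Engineering

Each employees row matches the departments row where dept_id = departments.id.
Then keep rows with e.hire_year > 2019.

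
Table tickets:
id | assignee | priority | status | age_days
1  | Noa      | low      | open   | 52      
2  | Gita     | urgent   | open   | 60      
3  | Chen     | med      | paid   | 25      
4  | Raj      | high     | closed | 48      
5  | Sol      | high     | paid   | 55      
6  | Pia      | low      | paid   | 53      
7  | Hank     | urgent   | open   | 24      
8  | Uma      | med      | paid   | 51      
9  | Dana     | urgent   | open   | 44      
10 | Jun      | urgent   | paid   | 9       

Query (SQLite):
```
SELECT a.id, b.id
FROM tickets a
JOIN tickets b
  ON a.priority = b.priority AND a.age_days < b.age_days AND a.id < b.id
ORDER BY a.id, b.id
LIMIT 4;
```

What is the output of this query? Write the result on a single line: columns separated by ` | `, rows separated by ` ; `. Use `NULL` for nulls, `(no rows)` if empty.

1 | 6 ; 3 | 8 ; 4 | 5 ; 7 | 9

Pairs (a,b) with same priority, a.age_days < b.age_days, a.id < b.id.
priority groups: high:{4,5} low:{1,6} med:{3,8} urgent:{2,7,9,10}
Ordered by (a.id, b.id); first 4.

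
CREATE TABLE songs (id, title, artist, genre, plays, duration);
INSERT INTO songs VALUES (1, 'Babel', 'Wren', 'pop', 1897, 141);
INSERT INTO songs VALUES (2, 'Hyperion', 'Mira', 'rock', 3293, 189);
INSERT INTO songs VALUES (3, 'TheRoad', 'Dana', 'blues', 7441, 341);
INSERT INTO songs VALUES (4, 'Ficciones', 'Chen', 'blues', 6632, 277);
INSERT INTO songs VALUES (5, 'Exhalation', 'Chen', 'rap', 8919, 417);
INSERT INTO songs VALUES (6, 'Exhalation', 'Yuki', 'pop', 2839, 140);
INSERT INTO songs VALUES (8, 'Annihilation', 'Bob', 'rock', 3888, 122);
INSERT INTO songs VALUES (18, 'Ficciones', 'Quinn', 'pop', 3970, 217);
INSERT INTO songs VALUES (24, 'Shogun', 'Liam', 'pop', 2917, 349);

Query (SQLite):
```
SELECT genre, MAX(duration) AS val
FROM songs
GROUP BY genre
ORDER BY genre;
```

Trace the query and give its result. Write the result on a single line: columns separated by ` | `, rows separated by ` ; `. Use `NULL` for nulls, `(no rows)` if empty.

blues | 341 ; pop | 349 ; rap | 417 ; rock | 189

Partition songs by genre; compute MAX(duration) within each group.
  blues: ids {3, 4} → MAX(duration)=341
  pop: ids {1, 6, 18, 24} → MAX(duration)=349
  rap: ids {5} → MAX(duration)=417
  rock: ids {2, 8} → MAX(duration)=189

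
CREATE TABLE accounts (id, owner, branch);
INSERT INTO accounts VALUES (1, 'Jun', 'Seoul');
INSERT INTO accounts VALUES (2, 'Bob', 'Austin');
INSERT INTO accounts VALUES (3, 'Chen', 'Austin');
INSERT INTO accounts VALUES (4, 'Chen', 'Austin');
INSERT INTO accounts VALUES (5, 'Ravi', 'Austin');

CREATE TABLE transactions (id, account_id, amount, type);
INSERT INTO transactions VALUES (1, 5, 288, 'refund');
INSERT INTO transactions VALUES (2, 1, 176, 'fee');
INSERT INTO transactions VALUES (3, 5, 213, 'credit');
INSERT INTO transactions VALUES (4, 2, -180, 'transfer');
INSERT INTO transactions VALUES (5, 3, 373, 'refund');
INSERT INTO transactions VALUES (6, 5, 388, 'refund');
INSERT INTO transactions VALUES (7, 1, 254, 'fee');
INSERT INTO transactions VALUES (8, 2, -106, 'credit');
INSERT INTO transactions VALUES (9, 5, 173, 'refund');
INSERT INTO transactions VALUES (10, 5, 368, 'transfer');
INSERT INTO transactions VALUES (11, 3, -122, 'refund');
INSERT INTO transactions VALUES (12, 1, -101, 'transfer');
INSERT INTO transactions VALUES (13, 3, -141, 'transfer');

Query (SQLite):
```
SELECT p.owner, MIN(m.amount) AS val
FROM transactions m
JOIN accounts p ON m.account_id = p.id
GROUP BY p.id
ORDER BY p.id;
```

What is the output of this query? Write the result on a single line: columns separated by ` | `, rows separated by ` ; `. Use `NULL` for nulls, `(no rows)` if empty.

Jun | -101 ; Bob | -180 ; Chen | -141 ; Ravi | 173

Join each transactions row to its accounts via account_id.
Group joined rows by accounts.id; compute MIN(m.amount) per group.
  1: ids {2, 7, 12} → MIN(m.amount)=-101
  2: ids {4, 8} → MIN(m.amount)=-180
  3: ids {5, 11, 13} → MIN(m.amount)=-141
  5: ids {1, 3, 6, 9, 10} → MIN(m.amount)=173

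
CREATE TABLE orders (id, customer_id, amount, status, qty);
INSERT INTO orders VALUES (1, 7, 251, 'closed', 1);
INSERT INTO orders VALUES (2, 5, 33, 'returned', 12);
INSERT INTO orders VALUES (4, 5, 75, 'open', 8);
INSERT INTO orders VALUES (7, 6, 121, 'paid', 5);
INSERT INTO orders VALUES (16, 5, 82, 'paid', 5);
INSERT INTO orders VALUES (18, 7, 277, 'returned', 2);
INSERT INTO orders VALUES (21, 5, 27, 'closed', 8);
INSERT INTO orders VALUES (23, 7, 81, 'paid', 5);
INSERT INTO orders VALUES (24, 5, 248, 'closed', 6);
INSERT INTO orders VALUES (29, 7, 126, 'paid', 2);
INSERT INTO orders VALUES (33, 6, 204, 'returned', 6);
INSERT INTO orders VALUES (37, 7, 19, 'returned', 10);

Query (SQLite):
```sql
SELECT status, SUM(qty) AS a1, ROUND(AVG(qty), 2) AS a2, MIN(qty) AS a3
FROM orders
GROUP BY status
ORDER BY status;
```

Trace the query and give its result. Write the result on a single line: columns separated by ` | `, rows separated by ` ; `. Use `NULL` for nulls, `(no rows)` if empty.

closed | 15 | 5 | 1 ; open | 8 | 8 | 8 ; paid | 17 | 4.25 | 2 ; returned | 30 | 7.5 | 2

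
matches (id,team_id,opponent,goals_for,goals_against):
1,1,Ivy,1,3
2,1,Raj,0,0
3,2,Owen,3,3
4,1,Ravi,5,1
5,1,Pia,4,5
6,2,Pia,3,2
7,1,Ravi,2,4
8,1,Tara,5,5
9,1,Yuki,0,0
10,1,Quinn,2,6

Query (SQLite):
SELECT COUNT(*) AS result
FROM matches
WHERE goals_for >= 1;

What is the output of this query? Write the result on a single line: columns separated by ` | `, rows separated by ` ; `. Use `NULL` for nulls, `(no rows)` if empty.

Rows where goals_for >= 1 → goals_for values: [1, 3, 5, 4, 3, 2, 5, 2].
COUNT(*) counts rows → 8.

8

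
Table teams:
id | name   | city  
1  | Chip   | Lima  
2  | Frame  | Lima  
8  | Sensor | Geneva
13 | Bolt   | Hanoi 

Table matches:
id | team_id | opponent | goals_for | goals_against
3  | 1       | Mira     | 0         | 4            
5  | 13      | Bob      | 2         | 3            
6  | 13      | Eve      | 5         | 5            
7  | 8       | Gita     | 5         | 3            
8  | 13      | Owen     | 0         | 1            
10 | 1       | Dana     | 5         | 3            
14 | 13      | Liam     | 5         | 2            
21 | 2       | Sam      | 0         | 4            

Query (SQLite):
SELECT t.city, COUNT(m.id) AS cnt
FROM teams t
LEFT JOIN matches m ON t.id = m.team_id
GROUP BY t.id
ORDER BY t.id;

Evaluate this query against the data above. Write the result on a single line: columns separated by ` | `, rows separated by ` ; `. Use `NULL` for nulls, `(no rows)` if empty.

Lima | 2 ; Lima | 1 ; Geneva | 1 ; Hanoi | 4

LEFT JOIN keeps every teams row; unmatched ones get NULL for matches columns.
Group by teams.id and compute COUNT(m.id). COUNT(col) of an all-NULL group is 0.
  1: ids {3, 10} → COUNT(m.id)=2
  2: ids {21} → COUNT(m.id)=1
  8: ids {7} → COUNT(m.id)=1
  13: ids {5, 6, 8, 14} → COUNT(m.id)=4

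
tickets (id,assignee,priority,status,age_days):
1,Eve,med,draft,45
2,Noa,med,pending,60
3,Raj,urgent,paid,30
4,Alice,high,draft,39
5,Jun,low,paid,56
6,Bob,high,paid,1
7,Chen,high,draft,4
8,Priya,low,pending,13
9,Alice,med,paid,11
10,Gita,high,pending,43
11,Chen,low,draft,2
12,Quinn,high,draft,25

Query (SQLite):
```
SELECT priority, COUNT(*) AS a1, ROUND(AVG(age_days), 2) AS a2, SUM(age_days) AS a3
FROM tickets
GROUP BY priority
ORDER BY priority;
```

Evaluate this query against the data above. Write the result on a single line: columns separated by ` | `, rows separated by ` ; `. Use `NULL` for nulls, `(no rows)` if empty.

high | 5 | 22.4 | 112 ; low | 3 | 23.67 | 71 ; med | 3 | 38.67 | 116 ; urgent | 1 | 30 | 30

Group tickets by priority.
Per group compute: COUNT(*), ROUND(AVG(age_days), 2), SUM(age_days).
  high: ids {4, 6, 7, 10, 12} → COUNT(*)=5, ROUND(AVG(age_days), 2)=22.4, SUM(age_days)=112
  low: ids {5, 8, 11} → COUNT(*)=3, ROUND(AVG(age_days), 2)=23.67, SUM(age_days)=71
  med: ids {1, 2, 9} → COUNT(*)=3, ROUND(AVG(age_days), 2)=38.67, SUM(age_days)=116
  urgent: ids {3} → COUNT(*)=1, ROUND(AVG(age_days), 2)=30, SUM(age_days)=30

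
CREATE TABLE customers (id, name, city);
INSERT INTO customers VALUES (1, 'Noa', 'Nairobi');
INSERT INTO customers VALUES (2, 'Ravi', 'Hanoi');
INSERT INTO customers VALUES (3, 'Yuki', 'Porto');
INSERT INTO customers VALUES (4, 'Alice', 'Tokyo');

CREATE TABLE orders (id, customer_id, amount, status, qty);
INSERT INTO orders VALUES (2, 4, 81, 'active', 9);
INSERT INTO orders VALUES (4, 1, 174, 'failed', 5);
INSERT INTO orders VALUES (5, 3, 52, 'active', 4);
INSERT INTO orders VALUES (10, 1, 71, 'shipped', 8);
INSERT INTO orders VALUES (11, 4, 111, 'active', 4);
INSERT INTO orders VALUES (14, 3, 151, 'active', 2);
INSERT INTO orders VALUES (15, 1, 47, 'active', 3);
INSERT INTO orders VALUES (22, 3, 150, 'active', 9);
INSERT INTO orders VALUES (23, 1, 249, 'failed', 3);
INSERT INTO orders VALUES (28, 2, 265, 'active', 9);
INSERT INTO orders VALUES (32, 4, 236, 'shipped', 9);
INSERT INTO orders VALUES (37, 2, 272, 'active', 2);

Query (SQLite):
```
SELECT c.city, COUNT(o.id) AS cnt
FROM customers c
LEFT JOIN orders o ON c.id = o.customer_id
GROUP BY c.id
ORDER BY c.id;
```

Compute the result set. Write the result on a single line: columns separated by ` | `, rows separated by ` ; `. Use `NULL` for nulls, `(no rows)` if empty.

Nairobi | 4 ; Hanoi | 2 ; Porto | 3 ; Tokyo | 3

LEFT JOIN keeps every customers row; unmatched ones get NULL for orders columns.
Group by customers.id and compute COUNT(o.id). COUNT(col) of an all-NULL group is 0.
  1: ids {4, 10, 15, 23} → COUNT(o.id)=4
  2: ids {28, 37} → COUNT(o.id)=2
  3: ids {5, 14, 22} → COUNT(o.id)=3
  4: ids {2, 11, 32} → COUNT(o.id)=3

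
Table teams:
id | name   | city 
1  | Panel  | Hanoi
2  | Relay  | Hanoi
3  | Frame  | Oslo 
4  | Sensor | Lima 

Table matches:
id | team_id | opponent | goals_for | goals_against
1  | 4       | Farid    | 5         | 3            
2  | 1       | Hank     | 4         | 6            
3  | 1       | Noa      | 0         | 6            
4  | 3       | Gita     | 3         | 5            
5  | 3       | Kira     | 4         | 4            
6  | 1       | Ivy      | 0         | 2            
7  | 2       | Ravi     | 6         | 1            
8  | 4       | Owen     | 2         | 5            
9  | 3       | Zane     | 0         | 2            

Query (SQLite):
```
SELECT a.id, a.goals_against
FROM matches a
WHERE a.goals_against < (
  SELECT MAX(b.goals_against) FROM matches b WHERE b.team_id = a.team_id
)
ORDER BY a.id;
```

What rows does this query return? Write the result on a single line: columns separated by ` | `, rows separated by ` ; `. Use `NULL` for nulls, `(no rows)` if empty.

For each matches row a, compute MAX(goals_against) over rows sharing a.team_id.
Keep row a if a.goals_against < that per-group MAX.
  team_id=1: MAX(goals_against) = 6
  team_id=2: MAX(goals_against) = 1
  team_id=3: MAX(goals_against) = 5
  team_id=4: MAX(goals_against) = 5

1 | 3 ; 5 | 4 ; 6 | 2 ; 9 | 2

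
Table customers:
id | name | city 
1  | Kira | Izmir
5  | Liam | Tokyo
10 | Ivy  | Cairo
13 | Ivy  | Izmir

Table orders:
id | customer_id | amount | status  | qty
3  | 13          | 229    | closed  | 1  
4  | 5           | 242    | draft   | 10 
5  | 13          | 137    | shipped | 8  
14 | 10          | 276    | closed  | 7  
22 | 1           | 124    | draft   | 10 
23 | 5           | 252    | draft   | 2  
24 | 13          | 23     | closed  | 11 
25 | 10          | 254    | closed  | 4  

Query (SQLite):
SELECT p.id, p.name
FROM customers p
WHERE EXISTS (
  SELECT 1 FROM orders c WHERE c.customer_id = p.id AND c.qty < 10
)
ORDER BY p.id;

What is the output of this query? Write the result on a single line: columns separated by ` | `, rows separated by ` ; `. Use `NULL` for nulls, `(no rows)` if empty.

For each customers row, check whether any orders with matching customer_id has qty < 10.
Keep rows where that is true.

5 | Liam ; 10 | Ivy ; 13 | Ivy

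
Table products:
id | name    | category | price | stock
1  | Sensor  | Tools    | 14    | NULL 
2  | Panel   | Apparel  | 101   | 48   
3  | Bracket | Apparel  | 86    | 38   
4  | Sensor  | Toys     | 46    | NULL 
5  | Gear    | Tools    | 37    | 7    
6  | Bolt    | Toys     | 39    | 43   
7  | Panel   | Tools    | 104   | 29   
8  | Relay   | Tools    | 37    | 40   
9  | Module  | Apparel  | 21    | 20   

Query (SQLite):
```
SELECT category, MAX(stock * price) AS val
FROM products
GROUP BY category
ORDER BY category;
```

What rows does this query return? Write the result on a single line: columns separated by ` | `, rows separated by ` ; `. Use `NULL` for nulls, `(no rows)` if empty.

For each row compute stock * price.
Group by category; take MAX of the expression per group.
  Apparel: ids {2, 3, 9} → MAX(stock * price)=4848
  Tools: ids {1, 5, 7, 8} → MAX(stock * price)=3016
  Toys: ids {4, 6} → MAX(stock * price)=1677

Apparel | 4848 ; Tools | 3016 ; Toys | 1677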